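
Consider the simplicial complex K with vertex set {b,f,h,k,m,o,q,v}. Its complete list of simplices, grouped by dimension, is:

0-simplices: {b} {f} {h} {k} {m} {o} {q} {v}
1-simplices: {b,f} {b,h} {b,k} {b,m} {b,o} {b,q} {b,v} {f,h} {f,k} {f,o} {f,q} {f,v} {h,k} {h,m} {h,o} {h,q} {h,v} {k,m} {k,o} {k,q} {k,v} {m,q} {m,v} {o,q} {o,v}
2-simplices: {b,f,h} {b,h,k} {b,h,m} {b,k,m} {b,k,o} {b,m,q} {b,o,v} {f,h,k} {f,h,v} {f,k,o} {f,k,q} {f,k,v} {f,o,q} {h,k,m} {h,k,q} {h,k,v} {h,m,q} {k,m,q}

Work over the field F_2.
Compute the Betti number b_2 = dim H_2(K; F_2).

n_0=8 n_1=25 n_2=18  [Z2]
∂1: piv[bf,bh,bk,bm,bo,bq,bv] rk=7  ker:fh,fk,fo,fq,fv,hk,hm,ho,hq,hv,km,ko,kq,kv,mq,mv,oq,ov
∂2: piv[bfh,bhk,bhm,bkm,bko,bmq,bov,fhk,fhv,fko,fkq,fkv,foq,hkq,hmq] rk=15  ker:hkm,hkv,kmq
b_2=(18−15)−0=3

b_2=3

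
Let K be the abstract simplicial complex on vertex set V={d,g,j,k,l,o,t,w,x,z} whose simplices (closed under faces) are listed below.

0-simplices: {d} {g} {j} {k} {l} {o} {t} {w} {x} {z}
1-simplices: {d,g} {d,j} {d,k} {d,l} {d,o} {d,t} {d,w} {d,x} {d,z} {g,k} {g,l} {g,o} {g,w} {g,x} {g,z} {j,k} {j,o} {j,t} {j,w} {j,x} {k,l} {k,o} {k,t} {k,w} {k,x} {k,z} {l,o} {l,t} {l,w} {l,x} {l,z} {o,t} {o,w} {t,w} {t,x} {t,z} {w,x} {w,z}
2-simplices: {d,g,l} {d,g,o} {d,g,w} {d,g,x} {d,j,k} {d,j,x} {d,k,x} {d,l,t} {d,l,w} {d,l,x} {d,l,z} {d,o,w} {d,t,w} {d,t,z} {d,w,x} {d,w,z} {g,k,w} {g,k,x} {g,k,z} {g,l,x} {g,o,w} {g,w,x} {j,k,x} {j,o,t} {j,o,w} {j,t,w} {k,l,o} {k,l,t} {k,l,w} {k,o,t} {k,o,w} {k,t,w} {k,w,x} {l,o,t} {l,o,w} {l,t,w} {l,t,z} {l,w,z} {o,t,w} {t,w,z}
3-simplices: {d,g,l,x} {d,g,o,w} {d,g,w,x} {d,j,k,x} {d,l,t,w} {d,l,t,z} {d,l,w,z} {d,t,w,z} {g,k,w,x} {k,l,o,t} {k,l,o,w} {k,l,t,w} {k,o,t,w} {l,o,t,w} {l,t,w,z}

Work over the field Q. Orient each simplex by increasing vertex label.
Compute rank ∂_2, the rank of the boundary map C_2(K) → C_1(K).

n_0=10 n_1=38 n_2=40 n_3=15  [Q]
∂1: piv[dg,dj,dk,dl,do,dt,dw,dx,dz] rk=9  ker:gk,gl,go,gw,gx,gz,jk,jo,jt,jw,jx,kl,ko,kt,kw,kx,kz,lo,lt,lw,lx,lz,ot,ow,tw,tx,tz,wx,wz
∂2: piv[dgl,dgo,dgw,dgx,djk,djx,dkx,dlt,dlw,dlx,dlz,dow,dtw,dtz,dwx,dwz,gkw,gkx,gkz,jot,jow,jtw,klo,klt,klw,kot] rk=26  ker:glx,gow,gwx,jkx,kow,ktw,kwx,lot,low,ltw,ltz,lwz,otw,twz
∂3: piv[dglx,dgow,dgwx,djkx,dltw,dltz,dlwz,dtwz,gkwx,klot,klow,kltw,kotw] rk=13  ker:lotw,ltwz
rk∂_2=26

rank∂_2=26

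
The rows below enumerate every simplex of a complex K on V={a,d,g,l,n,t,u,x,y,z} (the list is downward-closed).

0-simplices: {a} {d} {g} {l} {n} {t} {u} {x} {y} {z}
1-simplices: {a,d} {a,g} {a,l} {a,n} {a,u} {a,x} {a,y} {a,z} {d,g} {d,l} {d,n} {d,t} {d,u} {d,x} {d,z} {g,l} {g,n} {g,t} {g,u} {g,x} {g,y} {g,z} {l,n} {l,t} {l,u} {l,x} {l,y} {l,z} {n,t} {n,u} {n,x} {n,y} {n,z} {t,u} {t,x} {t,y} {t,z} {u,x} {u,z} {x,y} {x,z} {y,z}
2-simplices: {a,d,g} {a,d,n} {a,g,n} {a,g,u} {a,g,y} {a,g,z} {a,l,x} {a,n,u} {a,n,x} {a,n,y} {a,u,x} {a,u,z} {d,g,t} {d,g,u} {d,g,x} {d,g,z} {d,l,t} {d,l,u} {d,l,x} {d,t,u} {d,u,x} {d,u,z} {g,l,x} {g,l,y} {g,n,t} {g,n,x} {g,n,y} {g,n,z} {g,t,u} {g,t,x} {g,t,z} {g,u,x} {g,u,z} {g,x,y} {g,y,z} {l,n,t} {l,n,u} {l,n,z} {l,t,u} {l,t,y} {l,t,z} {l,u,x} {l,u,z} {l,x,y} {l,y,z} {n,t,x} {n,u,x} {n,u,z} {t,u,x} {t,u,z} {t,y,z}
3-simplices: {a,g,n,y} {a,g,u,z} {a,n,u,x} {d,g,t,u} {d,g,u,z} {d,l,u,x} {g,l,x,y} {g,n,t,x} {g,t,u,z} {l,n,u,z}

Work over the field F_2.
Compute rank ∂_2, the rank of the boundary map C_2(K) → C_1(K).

rank∂_2=32

n_0=10 n_1=42 n_2=51 n_3=10  [Z2]
∂1: piv[ad,ag,al,an,au,ax,ay,az,dt] rk=9  ker:dg,dl,dn,du,dx,dz,gl,gn,gt,gu,gx,gy,gz,ln,lt,lu,lx,ly,lz,nt,nu,nx,ny,nz,tu,tx,ty,tz,ux,uz,xy,xz,yz
∂2: piv[adg,adn,agn,agu,agy,agz,alx,anu,anx,any,aux,auz,dgt,dgu,dgx,dgz,dlt,dlu,dlx,dtu,dux,glx,gly,gnt,gnz,gtx,gtz,gxy,gyz,lnt,lnz,lty] rk=32  ker:duz,gnx,gny,gtu,gux,guz,lnu,ltu,ltz,lux,luz,lxy,lyz,ntx,nux,nuz,tux,tuz,tyz
∂3: piv[agny,aguz,anux,dgtu,dguz,dlux,glxy,gntx,gtuz,lnuz] rk=10
rk∂_2=32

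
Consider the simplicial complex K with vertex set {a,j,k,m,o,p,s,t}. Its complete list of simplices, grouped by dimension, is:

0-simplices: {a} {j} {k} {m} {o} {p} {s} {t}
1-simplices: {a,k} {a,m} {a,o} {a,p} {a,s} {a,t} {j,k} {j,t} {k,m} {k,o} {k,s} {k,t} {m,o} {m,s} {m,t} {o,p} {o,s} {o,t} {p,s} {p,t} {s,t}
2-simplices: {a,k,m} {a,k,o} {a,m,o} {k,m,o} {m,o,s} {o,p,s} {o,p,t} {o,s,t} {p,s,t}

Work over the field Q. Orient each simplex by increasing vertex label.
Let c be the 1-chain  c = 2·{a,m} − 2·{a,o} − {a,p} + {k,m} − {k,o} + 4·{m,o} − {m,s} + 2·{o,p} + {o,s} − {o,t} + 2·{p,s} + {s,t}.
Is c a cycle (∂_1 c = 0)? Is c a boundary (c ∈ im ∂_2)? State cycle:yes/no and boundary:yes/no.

n_0=8 n_1=21 n_2=9  [Q]
∂1: piv[ak,am,ao,ap,as,at,jk] rk=7  ker:jt,km,ko,ks,kt,mo,ms,mt,op,os,ot,ps,pt,st
∂2: piv[akm,ako,amo,mos,ops,opt,ost] rk=7  ker:kmo,pst
∂1c = {a} − {o} − {p} + {s}

cycle:no boundary:no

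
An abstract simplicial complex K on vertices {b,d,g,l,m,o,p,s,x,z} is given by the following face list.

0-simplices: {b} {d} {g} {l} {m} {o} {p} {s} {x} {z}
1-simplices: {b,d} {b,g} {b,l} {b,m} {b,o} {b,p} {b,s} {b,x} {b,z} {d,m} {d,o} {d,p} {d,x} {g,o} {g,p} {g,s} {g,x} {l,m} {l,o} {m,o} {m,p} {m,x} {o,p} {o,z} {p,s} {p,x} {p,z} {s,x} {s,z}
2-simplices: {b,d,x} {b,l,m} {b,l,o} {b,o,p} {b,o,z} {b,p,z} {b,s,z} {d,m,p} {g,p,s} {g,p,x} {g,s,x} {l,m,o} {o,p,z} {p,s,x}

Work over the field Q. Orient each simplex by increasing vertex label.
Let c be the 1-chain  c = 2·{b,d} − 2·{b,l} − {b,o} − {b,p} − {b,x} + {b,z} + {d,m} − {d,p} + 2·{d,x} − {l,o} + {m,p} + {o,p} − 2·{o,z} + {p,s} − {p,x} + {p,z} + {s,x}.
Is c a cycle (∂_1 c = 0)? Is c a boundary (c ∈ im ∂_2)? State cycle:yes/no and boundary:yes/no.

cycle:no boundary:no

n_0=10 n_1=29 n_2=14  [Q]
∂1: piv[bd,bg,bl,bm,bo,bp,bs,bx,bz] rk=9  ker:dm,do,dp,dx,go,gp,gs,gx,lm,lo,mo,mp,mx,op,oz,ps,px,pz,sx,sz
∂2: piv[bdx,blm,blo,bop,boz,bpz,bsz,dmp,gps,gpx,gsx,lmo] rk=12  ker:opz,psx
∂1c = 2·{b} − {l} − {o} − {p} + {x}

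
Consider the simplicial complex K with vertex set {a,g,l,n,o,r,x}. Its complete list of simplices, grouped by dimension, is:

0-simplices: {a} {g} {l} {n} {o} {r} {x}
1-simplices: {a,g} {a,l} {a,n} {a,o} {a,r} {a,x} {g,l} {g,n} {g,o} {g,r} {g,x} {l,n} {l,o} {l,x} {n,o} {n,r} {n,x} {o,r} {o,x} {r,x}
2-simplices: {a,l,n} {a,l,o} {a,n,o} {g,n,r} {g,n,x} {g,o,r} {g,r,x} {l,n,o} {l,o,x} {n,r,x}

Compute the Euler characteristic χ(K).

n_0=7 n_1=20 n_2=10
χ=+7−20+10=-3

χ(K)=-3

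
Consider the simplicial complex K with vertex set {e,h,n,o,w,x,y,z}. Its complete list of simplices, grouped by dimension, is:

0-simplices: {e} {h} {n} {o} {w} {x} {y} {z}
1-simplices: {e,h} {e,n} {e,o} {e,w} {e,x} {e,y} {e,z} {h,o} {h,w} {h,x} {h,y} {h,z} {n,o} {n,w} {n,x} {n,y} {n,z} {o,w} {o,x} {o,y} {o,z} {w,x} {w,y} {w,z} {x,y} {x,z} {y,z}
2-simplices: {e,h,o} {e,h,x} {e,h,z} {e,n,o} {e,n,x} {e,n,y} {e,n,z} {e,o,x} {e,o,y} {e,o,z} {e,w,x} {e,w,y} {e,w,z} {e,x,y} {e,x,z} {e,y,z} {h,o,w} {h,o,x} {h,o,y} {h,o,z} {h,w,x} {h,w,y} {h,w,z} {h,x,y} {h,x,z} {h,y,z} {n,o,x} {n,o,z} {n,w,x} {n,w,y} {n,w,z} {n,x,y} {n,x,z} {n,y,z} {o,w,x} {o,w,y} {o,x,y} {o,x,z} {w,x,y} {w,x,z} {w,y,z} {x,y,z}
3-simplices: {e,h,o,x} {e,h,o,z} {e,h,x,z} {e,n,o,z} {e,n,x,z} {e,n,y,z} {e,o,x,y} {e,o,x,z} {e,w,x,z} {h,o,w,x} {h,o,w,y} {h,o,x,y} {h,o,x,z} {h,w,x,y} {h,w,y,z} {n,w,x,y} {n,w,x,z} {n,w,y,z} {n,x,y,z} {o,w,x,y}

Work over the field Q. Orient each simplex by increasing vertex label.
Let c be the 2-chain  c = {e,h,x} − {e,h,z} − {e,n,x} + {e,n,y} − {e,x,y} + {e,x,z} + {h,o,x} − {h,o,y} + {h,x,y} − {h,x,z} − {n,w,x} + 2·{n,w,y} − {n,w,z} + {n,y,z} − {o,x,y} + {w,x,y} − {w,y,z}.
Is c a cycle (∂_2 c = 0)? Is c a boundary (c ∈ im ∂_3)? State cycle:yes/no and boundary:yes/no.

cycle:yes boundary:no

n_0=8 n_1=27 n_2=42 n_3=20  [Q]
∂1: piv[eh,en,eo,ew,ex,ey,ez] rk=7  ker:ho,hw,hx,hy,hz,no,nw,nx,ny,nz,ow,ox,oy,oz,wx,wy,wz,xy,xz,yz
∂2: piv[eho,ehx,ehz,eno,enx,eny,enz,eox,eoy,eoz,ewx,ewy,ewz,exy,exz,eyz,how,hoy,hwx,nwx] rk=20  ker:hox,hoz,hwy,hwz,hxy,hxz,hyz,nox,noz,nwy,nwz,nxy,nxz,nyz,owx,owy,oxy,oxz,wxy,wxz,wyz,xyz
∂3: piv[ehox,ehoz,ehxz,enoz,enxz,enyz,eoxy,eoxz,ewxz,howx,howy,hoxy,hwxy,hwyz,nwxy,nwxz,nwyz,nxyz] rk=18  ker:hoxz,owxy
∂2c = 0
c vs im∂3: residual ≠ 0 ⇒ not boundary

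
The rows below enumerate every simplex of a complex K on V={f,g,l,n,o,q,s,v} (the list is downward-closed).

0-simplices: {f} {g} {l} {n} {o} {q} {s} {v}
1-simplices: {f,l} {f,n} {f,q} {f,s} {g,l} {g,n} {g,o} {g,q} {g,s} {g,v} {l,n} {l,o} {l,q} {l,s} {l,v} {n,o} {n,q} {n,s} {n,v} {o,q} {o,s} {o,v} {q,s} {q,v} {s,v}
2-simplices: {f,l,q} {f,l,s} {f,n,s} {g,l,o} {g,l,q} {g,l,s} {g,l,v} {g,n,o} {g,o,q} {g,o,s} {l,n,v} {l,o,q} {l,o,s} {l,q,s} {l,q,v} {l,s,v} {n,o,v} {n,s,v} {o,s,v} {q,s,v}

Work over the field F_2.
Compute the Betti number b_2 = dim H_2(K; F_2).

b_2=3

n_0=8 n_1=25 n_2=20  [Z2]
∂1: piv[fl,fn,fq,fs,gl,go,gv] rk=7  ker:gn,gq,gs,ln,lo,lq,ls,lv,no,nq,ns,nv,oq,os,ov,qs,qv,sv
∂2: piv[flq,fls,fns,glo,glq,gls,glv,gno,goq,gos,lnv,lqs,lqv,lsv,nov,nsv,osv] rk=17  ker:loq,los,qsv
b_2=(20−17)−0=3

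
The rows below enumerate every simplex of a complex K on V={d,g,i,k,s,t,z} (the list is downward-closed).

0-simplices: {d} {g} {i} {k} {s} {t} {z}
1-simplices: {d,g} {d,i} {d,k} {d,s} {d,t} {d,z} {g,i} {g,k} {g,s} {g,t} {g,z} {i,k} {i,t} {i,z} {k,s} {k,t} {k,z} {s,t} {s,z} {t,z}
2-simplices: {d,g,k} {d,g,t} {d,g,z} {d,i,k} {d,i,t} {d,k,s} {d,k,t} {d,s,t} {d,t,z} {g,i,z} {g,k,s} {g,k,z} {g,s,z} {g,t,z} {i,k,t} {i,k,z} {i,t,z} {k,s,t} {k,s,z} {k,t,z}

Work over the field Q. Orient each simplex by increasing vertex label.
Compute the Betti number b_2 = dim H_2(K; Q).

n_0=7 n_1=20 n_2=20  [Q]
∂1: piv[dg,di,dk,ds,dt,dz] rk=6  ker:gi,gk,gs,gt,gz,ik,it,iz,ks,kt,kz,st,sz,tz
∂2: piv[dgk,dgt,dgz,dik,dit,dks,dkt,dst,dtz,giz,gks,gkz,gsz,ikz] rk=14  ker:gtz,ikt,itz,kst,ksz,ktz
b_2=(20−14)−0=6

b_2=6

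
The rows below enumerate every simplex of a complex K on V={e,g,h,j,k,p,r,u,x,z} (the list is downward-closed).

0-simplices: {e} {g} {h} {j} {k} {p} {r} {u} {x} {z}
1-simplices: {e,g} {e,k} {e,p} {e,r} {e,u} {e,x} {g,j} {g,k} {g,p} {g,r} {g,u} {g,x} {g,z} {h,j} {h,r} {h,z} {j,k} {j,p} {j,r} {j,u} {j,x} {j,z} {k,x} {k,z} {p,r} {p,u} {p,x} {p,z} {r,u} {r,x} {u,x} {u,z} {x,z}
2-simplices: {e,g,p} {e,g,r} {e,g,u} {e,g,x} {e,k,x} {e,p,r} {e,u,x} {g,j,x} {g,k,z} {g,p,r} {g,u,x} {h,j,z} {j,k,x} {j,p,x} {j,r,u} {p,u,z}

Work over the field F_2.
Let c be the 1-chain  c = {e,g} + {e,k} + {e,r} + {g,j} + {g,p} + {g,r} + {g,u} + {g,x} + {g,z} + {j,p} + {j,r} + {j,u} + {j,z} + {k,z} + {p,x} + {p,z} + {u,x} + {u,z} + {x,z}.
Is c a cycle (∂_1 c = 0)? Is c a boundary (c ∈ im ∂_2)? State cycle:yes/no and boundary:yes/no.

n_0=10 n_1=33 n_2=16  [Z2]
∂1: piv[eg,ek,ep,er,eu,ex,gj,gz,hj] rk=9  ker:gk,gp,gr,gu,gx,hr,hz,jk,jp,jr,ju,jx,jz,kx,kz,pr,pu,px,pz,ru,rx,ux,uz,xz
∂2: piv[egp,egr,egu,egx,ekx,epr,eux,gjx,gkz,hjz,jkx,jpx,jru,puz] rk=14  ker:gpr,gux
∂1c = {e} + {g} + {j} + {r}

cycle:no boundary:no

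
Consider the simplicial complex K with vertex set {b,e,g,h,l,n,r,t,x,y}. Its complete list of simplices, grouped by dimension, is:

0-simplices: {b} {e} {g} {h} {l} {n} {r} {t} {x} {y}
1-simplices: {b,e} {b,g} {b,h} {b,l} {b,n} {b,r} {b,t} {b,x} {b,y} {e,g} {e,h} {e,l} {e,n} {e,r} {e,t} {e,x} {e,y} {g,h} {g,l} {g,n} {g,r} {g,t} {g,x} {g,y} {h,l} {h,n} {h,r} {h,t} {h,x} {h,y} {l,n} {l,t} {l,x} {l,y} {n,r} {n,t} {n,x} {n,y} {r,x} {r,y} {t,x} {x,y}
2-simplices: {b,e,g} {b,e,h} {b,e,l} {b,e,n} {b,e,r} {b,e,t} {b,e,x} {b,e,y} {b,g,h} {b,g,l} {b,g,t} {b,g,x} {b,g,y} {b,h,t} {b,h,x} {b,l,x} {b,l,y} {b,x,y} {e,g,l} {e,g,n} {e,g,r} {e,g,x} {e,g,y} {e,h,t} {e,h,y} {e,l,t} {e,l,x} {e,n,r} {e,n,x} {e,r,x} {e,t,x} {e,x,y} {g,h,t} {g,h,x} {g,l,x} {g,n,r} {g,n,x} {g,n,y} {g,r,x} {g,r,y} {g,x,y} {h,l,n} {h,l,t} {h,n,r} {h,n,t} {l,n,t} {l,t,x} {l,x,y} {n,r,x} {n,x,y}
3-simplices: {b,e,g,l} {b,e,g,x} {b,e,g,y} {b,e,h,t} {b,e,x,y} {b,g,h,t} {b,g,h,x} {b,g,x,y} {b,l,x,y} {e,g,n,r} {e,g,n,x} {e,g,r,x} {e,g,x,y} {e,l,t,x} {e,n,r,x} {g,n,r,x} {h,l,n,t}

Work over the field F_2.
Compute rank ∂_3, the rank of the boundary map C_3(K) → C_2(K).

n_0=10 n_1=42 n_2=50 n_3=17  [Z2]
∂1: piv[be,bg,bh,bl,bn,br,bt,bx,by] rk=9  ker:eg,eh,el,en,er,et,ex,ey,gh,gl,gn,gr,gt,gx,gy,hl,hn,hr,ht,hx,hy,ln,lt,lx,ly,nr,nt,nx,ny,rx,ry,tx,xy
∂2: piv[beg,beh,bel,ben,ber,bet,bex,bey,bgh,bgl,bgt,bgx,bgy,bht,bhx,blx,bly,bxy,egn,egr,ehy,elt,enr,enx,erx,etx,gny,gry,hln,hlt,hnr,hnt] rk=32  ker:egl,egx,egy,eht,elx,exy,ght,ghx,glx,gnr,gnx,grx,gxy,lnt,ltx,lxy,nrx,nxy
∂3: piv[begl,begx,begy,beht,bexy,bght,bghx,bgxy,blxy,egnr,egnx,egrx,eltx,enrx,hlnt] rk=15  ker:egxy,gnrx
rk∂_3=15

rank∂_3=15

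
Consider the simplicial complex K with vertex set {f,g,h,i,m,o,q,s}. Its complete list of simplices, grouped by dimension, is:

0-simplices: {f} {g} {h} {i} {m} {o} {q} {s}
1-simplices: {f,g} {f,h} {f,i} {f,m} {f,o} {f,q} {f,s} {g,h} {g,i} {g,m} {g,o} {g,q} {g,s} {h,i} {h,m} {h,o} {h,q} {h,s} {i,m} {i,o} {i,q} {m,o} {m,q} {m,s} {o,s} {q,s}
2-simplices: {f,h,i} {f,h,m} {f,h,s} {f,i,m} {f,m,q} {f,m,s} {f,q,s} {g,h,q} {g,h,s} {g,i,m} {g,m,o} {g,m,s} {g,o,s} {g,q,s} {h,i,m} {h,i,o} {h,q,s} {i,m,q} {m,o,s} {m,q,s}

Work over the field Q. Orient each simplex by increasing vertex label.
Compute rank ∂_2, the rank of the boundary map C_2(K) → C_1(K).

rank∂_2=16

n_0=8 n_1=26 n_2=20  [Q]
∂1: piv[fg,fh,fi,fm,fo,fq,fs] rk=7  ker:gh,gi,gm,go,gq,gs,hi,hm,ho,hq,hs,im,io,iq,mo,mq,ms,os,qs
∂2: piv[fhi,fhm,fhs,fim,fmq,fms,fqs,ghq,ghs,gim,gmo,gms,gos,gqs,hio,imq] rk=16  ker:him,hqs,mos,mqs
rk∂_2=16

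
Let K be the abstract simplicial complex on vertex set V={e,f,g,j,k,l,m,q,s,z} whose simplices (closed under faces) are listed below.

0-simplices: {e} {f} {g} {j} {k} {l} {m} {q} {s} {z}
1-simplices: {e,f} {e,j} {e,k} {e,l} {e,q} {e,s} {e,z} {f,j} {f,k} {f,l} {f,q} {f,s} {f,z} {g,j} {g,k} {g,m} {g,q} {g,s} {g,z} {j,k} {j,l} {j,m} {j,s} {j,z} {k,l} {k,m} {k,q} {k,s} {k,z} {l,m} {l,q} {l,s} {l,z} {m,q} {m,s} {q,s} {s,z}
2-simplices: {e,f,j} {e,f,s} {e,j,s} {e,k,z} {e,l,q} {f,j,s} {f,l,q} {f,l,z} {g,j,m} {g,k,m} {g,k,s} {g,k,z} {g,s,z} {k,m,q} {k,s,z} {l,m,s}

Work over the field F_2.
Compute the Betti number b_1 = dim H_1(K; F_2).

n_0=10 n_1=37 n_2=16  [Z2]
∂1: piv[ef,ej,ek,el,eq,es,ez,gj,gm] rk=9  ker:fj,fk,fl,fq,fs,fz,gk,gq,gs,gz,jk,jl,jm,js,jz,kl,km,kq,ks,kz,lm,lq,ls,lz,mq,ms,qs,sz
∂2: piv[efj,efs,ejs,ekz,elq,flq,flz,gjm,gkm,gks,gkz,gsz,kmq,lms] rk=14  ker:fjs,ksz
b_1=(37−9)−14=14

b_1=14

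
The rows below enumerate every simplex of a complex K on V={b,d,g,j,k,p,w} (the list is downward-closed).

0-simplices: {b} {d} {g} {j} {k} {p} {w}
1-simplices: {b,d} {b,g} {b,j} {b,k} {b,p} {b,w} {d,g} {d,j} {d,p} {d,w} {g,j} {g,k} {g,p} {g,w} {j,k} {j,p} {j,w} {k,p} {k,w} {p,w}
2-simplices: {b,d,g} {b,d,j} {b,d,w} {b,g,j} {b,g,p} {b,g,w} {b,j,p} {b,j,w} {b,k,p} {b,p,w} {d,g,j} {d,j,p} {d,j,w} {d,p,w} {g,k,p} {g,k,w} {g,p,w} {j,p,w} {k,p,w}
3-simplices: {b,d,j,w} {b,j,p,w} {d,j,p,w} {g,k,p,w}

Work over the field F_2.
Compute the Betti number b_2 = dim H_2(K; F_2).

b_2=2

n_0=7 n_1=20 n_2=19 n_3=4  [Z2]
∂1: piv[bd,bg,bj,bk,bp,bw] rk=6  ker:dg,dj,dp,dw,gj,gk,gp,gw,jk,jp,jw,kp,kw,pw
∂2: piv[bdg,bdj,bdw,bgj,bgp,bgw,bjp,bjw,bkp,bpw,djp,gkp,gkw] rk=13  ker:dgj,djw,dpw,gpw,jpw,kpw
∂3: piv[bdjw,bjpw,djpw,gkpw] rk=4
b_2=(19−13)−4=2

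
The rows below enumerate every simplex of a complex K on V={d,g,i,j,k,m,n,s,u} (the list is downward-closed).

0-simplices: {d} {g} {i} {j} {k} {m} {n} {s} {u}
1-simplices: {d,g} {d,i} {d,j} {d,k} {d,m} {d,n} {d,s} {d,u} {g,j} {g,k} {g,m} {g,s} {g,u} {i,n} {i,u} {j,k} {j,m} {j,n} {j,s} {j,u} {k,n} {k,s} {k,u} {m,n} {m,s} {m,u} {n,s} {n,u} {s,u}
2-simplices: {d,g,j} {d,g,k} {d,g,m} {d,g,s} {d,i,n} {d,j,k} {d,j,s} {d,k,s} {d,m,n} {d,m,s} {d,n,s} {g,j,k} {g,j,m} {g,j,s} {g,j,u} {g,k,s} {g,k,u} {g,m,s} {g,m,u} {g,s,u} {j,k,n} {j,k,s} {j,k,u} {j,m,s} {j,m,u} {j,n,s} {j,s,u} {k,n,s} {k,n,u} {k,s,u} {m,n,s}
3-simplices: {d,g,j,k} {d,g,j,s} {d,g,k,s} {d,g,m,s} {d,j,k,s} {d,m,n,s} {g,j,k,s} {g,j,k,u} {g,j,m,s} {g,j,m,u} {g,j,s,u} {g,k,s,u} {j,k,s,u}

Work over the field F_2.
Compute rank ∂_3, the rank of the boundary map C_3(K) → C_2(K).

rank∂_3=11

n_0=9 n_1=29 n_2=31 n_3=13  [Z2]
∂1: piv[dg,di,dj,dk,dm,dn,ds,du] rk=8  ker:gj,gk,gm,gs,gu,in,iu,jk,jm,jn,js,ju,kn,ks,ku,mn,ms,mu,ns,nu,su
∂2: piv[dgj,dgk,dgm,dgs,din,djk,djs,dks,dmn,dms,dns,gjm,gju,gku,gmu,gsu,jkn,jns,knu] rk=19  ker:gjk,gjs,gks,gms,jks,jku,jms,jmu,jsu,kns,ksu,mns
∂3: piv[dgjk,dgjs,dgks,dgms,djks,dmns,gjku,gjms,gjmu,gjsu,gksu] rk=11  ker:gjks,jksu
rk∂_3=11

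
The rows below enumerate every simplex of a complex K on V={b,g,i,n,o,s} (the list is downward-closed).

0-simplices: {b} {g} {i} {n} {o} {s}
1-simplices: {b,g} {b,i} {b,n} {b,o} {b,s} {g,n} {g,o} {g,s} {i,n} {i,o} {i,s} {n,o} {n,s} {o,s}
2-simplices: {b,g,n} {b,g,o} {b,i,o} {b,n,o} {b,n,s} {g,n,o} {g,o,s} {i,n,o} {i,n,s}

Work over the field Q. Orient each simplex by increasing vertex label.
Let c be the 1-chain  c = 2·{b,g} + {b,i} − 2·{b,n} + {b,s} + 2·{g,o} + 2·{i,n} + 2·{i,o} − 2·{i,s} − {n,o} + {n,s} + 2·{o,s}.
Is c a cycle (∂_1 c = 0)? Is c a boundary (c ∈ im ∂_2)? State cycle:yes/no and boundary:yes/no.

n_0=6 n_1=14 n_2=9  [Q]
∂1: piv[bg,bi,bn,bo,bs] rk=5  ker:gn,go,gs,in,io,is,no,ns,os
∂2: piv[bgn,bgo,bio,bno,bns,gos,ino,ins] rk=8  ker:gno
∂1c = −2·{b} − {i} + {o} + 2·{s}

cycle:no boundary:no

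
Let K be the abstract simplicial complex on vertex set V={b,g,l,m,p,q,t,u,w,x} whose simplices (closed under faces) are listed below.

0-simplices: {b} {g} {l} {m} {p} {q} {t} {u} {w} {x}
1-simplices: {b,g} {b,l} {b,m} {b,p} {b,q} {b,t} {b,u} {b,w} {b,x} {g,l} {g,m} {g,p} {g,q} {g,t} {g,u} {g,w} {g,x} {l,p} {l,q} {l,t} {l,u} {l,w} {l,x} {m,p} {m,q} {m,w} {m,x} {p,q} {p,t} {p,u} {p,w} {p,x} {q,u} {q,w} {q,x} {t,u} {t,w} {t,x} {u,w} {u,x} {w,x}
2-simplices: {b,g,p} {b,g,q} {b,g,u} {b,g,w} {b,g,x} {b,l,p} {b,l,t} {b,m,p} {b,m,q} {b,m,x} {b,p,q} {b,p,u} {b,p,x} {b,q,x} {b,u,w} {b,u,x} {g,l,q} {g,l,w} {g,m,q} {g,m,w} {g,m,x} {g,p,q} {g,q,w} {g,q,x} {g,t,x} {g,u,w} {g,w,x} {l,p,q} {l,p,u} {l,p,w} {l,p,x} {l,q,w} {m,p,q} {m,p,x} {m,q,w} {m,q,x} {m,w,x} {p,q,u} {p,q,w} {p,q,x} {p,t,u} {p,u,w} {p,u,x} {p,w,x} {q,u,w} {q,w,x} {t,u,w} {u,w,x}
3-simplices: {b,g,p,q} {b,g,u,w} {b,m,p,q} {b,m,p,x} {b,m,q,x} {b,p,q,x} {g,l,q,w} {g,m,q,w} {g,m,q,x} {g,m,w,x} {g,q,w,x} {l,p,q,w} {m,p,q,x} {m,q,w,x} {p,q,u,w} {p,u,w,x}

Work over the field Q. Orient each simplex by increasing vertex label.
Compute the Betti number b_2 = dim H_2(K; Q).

b_2=4

n_0=10 n_1=41 n_2=48 n_3=16  [Q]
∂1: piv[bg,bl,bm,bp,bq,bt,bu,bw,bx] rk=9  ker:gl,gm,gp,gq,gt,gu,gw,gx,lp,lq,lt,lu,lw,lx,mp,mq,mw,mx,pq,pt,pu,pw,px,qu,qw,qx,tu,tw,tx,uw,ux,wx
∂2: piv[bgp,bgq,bgu,bgw,bgx,blp,blt,bmp,bmq,bmx,bpq,bpu,bpx,bqx,buw,bux,glq,glw,gmq,gmw,gqw,gtx,gwx,lpq,lpu,lpw,lpx,pqu,ptu,tuw] rk=30  ker:gmx,gpq,gqx,guw,lqw,mpq,mpx,mqw,mqx,mwx,pqw,pqx,puw,pux,pwx,quw,qwx,uwx
∂3: piv[bgpq,bguw,bmpq,bmpx,bmqx,bpqx,glqw,gmqw,gmqx,gmwx,gqwx,lpqw,pquw,puwx] rk=14  ker:mpqx,mqwx
b_2=(48−30)−14=4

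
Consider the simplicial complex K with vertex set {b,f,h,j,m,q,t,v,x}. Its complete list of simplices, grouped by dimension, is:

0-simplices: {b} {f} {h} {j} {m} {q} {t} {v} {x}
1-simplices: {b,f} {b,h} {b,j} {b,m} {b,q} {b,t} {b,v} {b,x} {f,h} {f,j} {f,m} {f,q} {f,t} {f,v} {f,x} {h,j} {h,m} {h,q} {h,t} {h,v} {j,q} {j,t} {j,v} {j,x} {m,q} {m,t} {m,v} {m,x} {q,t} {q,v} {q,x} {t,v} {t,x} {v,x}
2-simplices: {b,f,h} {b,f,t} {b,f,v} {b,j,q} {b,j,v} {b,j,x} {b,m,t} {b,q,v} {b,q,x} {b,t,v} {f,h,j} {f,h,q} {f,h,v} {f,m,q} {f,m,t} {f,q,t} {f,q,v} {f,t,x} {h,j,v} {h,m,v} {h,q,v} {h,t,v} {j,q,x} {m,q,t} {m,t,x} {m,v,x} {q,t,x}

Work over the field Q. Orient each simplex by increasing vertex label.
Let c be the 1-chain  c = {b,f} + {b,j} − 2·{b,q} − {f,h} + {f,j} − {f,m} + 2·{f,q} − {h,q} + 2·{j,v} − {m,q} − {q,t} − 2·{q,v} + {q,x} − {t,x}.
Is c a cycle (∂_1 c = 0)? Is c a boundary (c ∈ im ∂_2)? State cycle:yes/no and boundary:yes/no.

n_0=9 n_1=34 n_2=27  [Q]
∂1: piv[bf,bh,bj,bm,bq,bt,bv,bx] rk=8  ker:fh,fj,fm,fq,ft,fv,fx,hj,hm,hq,ht,hv,jq,jt,jv,jx,mq,mt,mv,mx,qt,qv,qx,tv,tx,vx
∂2: piv[bfh,bft,bfv,bjq,bjv,bjx,bmt,bqv,bqx,btv,fhj,fhq,fhv,fmq,fmt,fqt,fqv,ftx,hjv,hmv,htv,mtx,mvx,qtx] rk=24  ker:hqv,jqx,mqt
∂1c = 0
c vs im∂2: reduces to 0 ⇒ boundary

cycle:yes boundary:yes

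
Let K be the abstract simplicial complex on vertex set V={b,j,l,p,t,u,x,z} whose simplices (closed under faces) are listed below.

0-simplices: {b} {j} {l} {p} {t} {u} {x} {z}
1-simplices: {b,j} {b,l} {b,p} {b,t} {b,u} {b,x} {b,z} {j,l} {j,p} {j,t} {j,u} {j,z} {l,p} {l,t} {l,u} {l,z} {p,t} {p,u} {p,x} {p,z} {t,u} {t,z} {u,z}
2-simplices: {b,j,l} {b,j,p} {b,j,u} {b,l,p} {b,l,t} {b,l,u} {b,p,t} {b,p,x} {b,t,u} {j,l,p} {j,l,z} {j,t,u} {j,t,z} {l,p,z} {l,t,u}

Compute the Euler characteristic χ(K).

n_0=8 n_1=23 n_2=15
χ=+8−23+15=0

χ(K)=0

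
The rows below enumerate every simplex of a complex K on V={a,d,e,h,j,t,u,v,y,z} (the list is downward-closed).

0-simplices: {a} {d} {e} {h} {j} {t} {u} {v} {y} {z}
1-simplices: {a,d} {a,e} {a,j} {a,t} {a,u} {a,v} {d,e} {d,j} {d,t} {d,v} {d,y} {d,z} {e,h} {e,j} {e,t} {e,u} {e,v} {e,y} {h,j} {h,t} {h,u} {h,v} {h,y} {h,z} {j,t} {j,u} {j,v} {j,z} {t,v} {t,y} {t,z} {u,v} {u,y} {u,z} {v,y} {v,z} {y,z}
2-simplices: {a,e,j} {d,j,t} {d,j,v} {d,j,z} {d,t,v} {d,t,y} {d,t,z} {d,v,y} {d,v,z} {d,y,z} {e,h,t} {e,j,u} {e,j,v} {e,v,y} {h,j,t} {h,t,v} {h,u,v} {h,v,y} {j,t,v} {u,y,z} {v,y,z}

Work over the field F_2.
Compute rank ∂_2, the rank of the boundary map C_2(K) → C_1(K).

n_0=10 n_1=37 n_2=21  [Z2]
∂1: piv[ad,ae,aj,at,au,av,dy,dz,eh] rk=9  ker:de,dj,dt,dv,ej,et,eu,ev,ey,hj,ht,hu,hv,hy,hz,jt,ju,jv,jz,tv,ty,tz,uv,uy,uz,vy,vz,yz
∂2: piv[aej,djt,djv,djz,dtv,dty,dtz,dvy,dvz,dyz,eht,eju,ejv,evy,hjt,htv,huv,hvy,uyz] rk=19  ker:jtv,vyz
rk∂_2=19

rank∂_2=19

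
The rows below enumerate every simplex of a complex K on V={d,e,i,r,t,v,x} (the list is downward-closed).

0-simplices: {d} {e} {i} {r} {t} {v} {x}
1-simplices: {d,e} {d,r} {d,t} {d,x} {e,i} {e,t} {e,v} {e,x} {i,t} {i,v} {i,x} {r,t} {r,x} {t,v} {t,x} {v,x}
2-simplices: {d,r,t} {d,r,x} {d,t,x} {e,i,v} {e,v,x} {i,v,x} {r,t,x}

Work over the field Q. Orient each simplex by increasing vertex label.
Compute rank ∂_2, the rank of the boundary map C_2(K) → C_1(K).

rank∂_2=6

n_0=7 n_1=16 n_2=7  [Q]
∂1: piv[de,dr,dt,dx,ei,ev] rk=6  ker:et,ex,it,iv,ix,rt,rx,tv,tx,vx
∂2: piv[drt,drx,dtx,eiv,evx,ivx] rk=6  ker:rtx
rk∂_2=6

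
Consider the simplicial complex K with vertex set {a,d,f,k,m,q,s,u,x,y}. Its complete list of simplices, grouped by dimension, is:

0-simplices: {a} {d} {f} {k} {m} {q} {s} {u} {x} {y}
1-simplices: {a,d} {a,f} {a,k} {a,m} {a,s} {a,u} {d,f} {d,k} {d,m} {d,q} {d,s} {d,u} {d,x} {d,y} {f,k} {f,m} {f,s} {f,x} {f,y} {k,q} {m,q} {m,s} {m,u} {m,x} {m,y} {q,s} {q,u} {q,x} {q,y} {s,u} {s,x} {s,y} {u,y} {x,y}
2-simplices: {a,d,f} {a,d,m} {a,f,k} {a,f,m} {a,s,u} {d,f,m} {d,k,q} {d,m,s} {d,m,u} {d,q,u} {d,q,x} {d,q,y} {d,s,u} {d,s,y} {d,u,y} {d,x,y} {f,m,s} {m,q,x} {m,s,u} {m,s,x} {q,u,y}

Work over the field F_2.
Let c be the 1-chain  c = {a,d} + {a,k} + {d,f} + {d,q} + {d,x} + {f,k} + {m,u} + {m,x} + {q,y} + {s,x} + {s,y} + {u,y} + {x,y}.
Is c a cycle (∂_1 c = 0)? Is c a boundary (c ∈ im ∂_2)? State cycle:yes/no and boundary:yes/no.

cycle:yes boundary:yes

n_0=10 n_1=34 n_2=21  [Z2]
∂1: piv[ad,af,ak,am,as,au,dq,dx,dy] rk=9  ker:df,dk,dm,ds,du,fk,fm,fs,fx,fy,kq,mq,ms,mu,mx,my,qs,qu,qx,qy,su,sx,sy,uy,xy
∂2: piv[adf,adm,afk,afm,asu,dkq,dms,dmu,dqu,dqx,dqy,dsu,dsy,duy,dxy,fms,mqx,msx] rk=18  ker:dfm,msu,quy
∂1c = 0
c vs im∂2: reduces to 0 ⇒ boundary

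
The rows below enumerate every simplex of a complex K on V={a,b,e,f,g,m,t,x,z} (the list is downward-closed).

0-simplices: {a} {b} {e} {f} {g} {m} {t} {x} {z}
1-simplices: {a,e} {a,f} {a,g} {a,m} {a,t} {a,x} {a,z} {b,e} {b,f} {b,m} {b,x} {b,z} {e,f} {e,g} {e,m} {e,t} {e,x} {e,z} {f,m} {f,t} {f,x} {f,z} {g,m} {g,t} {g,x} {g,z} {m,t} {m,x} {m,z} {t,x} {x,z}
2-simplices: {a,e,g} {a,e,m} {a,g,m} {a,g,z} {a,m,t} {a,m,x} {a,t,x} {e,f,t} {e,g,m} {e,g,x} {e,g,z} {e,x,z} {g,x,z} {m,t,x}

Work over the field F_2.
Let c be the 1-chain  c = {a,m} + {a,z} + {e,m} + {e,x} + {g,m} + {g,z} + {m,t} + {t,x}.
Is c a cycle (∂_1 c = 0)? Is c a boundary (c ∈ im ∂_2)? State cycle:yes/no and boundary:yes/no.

n_0=9 n_1=31 n_2=14  [Z2]
∂1: piv[ae,af,ag,am,at,ax,az,be] rk=8  ker:bf,bm,bx,bz,ef,eg,em,et,ex,ez,fm,ft,fx,fz,gm,gt,gx,gz,mt,mx,mz,tx,xz
∂2: piv[aeg,aem,agm,agz,amt,amx,atx,eft,egx,egz,exz] rk=11  ker:egm,gxz,mtx
∂1c = 0
c vs im∂2: residual ≠ 0 ⇒ not boundary

cycle:yes boundary:no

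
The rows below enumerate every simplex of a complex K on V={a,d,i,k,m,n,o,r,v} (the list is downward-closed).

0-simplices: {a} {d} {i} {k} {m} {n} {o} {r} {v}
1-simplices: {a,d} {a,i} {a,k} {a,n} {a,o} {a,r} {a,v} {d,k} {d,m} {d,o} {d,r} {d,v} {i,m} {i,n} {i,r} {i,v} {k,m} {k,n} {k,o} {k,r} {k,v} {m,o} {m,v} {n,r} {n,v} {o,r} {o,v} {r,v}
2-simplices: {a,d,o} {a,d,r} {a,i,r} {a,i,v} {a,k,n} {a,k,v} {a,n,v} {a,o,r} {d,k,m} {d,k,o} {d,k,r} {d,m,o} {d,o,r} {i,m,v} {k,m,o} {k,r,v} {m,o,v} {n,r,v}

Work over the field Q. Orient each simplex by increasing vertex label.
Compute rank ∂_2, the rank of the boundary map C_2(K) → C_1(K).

n_0=9 n_1=28 n_2=18  [Q]
∂1: piv[ad,ai,ak,an,ao,ar,av,dm] rk=8  ker:dk,do,dr,dv,im,in,ir,iv,km,kn,ko,kr,kv,mo,mv,nr,nv,or,ov,rv
∂2: piv[ado,adr,air,aiv,akn,akv,anv,aor,dkm,dko,dkr,dmo,imv,krv,mov,nrv] rk=16  ker:dor,kmo
rk∂_2=16

rank∂_2=16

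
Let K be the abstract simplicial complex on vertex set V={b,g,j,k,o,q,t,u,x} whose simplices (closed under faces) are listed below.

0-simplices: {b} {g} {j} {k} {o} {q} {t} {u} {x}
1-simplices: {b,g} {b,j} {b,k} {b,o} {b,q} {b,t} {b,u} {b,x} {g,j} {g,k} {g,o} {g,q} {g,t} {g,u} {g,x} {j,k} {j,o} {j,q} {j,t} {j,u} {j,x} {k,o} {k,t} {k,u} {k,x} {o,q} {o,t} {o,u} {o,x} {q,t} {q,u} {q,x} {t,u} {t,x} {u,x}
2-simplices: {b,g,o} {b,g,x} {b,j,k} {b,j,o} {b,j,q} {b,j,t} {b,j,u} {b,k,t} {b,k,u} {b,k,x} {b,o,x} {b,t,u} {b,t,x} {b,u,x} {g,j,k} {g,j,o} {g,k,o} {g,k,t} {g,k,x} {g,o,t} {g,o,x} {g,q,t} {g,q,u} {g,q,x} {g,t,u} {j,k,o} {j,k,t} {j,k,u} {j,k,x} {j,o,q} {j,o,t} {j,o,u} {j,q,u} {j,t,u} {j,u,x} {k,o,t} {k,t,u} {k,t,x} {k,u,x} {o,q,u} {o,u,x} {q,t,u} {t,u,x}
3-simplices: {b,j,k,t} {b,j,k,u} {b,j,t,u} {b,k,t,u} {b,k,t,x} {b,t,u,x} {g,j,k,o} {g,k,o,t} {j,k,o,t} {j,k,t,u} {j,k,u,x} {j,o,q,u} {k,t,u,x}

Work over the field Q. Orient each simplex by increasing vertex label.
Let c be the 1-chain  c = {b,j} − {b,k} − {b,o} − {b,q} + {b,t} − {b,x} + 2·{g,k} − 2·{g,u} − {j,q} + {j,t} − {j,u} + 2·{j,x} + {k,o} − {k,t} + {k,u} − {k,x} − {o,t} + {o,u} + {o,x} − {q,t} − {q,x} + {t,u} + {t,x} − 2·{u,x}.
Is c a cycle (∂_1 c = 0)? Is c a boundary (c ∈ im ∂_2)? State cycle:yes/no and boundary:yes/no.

cycle:no boundary:no

n_0=9 n_1=35 n_2=43 n_3=13  [Q]
∂1: piv[bg,bj,bk,bo,bq,bt,bu,bx] rk=8  ker:gj,gk,go,gq,gt,gu,gx,jk,jo,jq,jt,ju,jx,ko,kt,ku,kx,oq,ot,ou,ox,qt,qu,qx,tu,tx,ux
∂2: piv[bgo,bgx,bjk,bjo,bjq,bjt,bju,bkt,bku,bkx,box,btu,btx,bux,gjk,gjo,gko,gkt,got,gqt,gqu,gqx,gtu,jkx,joq,jou,jqu] rk=27  ker:gkx,gox,jko,jkt,jku,jot,jtu,jux,kot,ktu,ktx,kux,oqu,oux,qtu,tux
∂3: piv[bjkt,bjku,bjtu,bktu,bktx,btux,gjko,gkot,jkot,jkux,joqu,ktux] rk=12  ker:jktu
∂1c = 2·{b} + {k} − {o} − 3·{t} + 2·{u} − {x}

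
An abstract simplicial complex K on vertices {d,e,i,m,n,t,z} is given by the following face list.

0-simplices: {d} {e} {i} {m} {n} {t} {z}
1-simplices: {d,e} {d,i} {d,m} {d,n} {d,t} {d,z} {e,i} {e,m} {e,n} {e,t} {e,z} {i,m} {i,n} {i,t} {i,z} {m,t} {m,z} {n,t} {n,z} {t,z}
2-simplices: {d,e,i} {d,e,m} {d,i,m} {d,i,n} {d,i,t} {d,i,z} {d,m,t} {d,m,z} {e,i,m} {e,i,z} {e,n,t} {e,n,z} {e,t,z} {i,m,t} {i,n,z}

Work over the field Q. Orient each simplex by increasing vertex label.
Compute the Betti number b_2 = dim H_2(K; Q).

n_0=7 n_1=20 n_2=15  [Q]
∂1: piv[de,di,dm,dn,dt,dz] rk=6  ker:ei,em,en,et,ez,im,in,it,iz,mt,mz,nt,nz,tz
∂2: piv[dei,dem,dim,din,dit,diz,dmt,dmz,eiz,ent,enz,etz,inz] rk=13  ker:eim,imt
b_2=(15−13)−0=2

b_2=2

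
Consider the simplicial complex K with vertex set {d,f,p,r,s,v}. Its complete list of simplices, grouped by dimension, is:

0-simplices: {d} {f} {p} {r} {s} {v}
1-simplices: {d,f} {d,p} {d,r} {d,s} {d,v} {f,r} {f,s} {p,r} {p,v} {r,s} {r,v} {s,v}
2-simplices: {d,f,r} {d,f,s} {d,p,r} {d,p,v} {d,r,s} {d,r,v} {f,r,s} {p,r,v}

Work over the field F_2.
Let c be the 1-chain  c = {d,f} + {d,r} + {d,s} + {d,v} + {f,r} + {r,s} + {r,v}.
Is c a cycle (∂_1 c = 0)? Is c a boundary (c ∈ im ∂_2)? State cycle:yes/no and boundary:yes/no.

cycle:yes boundary:yes

n_0=6 n_1=12 n_2=8  [Z2]
∂1: piv[df,dp,dr,ds,dv] rk=5  ker:fr,fs,pr,pv,rs,rv,sv
∂2: piv[dfr,dfs,dpr,dpv,drs,drv] rk=6  ker:frs,prv
∂1c = 0
c vs im∂2: reduces to 0 ⇒ boundary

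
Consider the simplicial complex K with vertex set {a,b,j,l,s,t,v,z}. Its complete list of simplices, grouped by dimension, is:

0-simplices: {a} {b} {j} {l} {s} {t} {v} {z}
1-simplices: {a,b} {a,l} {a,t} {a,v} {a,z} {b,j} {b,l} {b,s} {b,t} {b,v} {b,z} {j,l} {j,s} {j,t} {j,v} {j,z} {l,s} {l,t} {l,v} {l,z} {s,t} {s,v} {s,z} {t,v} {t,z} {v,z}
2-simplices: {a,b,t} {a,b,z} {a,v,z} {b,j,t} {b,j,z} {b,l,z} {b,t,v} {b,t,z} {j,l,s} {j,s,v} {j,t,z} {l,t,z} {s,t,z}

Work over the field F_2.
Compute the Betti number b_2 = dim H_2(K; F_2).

n_0=8 n_1=26 n_2=13  [Z2]
∂1: piv[ab,al,at,av,az,bj,bs] rk=7  ker:bl,bt,bv,bz,jl,js,jt,jv,jz,ls,lt,lv,lz,st,sv,sz,tv,tz,vz
∂2: piv[abt,abz,avz,bjt,bjz,blz,btv,btz,jls,jsv,ltz,stz] rk=12  ker:jtz
b_2=(13−12)−0=1

b_2=1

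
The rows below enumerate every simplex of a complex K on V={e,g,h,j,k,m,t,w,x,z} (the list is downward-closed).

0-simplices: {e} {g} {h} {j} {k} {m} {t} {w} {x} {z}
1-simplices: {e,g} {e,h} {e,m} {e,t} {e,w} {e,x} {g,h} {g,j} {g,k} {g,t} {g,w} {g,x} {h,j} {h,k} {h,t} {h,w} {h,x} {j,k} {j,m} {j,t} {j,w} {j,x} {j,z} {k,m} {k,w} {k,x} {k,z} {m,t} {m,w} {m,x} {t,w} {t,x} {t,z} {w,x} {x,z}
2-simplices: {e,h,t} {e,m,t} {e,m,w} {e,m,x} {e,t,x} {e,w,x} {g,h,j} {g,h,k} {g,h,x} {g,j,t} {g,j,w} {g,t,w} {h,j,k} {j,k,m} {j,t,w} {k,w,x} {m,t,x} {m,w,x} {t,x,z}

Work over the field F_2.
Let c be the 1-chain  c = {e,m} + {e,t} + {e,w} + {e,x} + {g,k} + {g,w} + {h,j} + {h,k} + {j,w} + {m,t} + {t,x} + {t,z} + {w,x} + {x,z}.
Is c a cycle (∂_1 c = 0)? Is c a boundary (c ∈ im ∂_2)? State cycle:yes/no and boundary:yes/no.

cycle:yes boundary:yes

n_0=10 n_1=35 n_2=19  [Z2]
∂1: piv[eg,eh,em,et,ew,ex,gj,gk,jz] rk=9  ker:gh,gt,gw,gx,hj,hk,ht,hw,hx,jk,jm,jt,jw,jx,km,kw,kx,kz,mt,mw,mx,tw,tx,tz,wx,xz
∂2: piv[eht,emt,emw,emx,etx,ewx,ghj,ghk,ghx,gjt,gjw,gtw,hjk,jkm,kwx,txz] rk=16  ker:jtw,mtx,mwx
∂1c = 0
c vs im∂2: reduces to 0 ⇒ boundary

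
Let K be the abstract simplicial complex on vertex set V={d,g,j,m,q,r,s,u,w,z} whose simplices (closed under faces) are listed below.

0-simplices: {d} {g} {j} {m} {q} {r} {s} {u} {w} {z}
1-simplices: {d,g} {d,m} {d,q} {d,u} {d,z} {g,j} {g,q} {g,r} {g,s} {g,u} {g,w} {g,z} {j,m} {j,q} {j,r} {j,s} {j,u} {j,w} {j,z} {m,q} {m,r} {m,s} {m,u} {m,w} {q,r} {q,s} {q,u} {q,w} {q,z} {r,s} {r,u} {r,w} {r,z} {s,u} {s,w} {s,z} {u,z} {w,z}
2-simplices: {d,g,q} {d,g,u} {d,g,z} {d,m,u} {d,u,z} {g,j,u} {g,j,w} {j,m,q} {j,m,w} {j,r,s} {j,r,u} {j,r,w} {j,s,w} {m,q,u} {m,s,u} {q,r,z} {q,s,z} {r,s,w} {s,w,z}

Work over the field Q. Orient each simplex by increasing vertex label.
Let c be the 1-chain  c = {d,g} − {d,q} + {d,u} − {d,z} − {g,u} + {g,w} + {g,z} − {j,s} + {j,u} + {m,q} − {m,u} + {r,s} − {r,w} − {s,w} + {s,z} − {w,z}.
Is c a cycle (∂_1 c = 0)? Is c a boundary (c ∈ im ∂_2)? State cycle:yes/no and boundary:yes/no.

n_0=10 n_1=38 n_2=19  [Q]
∂1: piv[dg,dm,dq,du,dz,gj,gr,gs,gw] rk=9  ker:gq,gu,gz,jm,jq,jr,js,ju,jw,jz,mq,mr,ms,mu,mw,qr,qs,qu,qw,qz,rs,ru,rw,rz,su,sw,sz,uz,wz
∂2: piv[dgq,dgu,dgz,dmu,duz,gju,gjw,jmq,jmw,jrs,jru,jrw,jsw,mqu,msu,qrz,qsz,swz] rk=18  ker:rsw
∂1c = 0
c vs im∂2: residual ≠ 0 ⇒ not boundary

cycle:yes boundary:no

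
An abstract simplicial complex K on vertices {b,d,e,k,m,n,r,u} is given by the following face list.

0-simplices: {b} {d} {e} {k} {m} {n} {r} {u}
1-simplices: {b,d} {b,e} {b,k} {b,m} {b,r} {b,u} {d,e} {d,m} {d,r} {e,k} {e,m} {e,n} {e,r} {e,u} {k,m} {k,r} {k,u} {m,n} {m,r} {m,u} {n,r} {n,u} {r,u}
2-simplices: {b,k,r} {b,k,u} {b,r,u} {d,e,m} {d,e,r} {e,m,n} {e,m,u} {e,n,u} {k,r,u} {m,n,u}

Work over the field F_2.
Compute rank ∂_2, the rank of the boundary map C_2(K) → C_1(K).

n_0=8 n_1=23 n_2=10  [Z2]
∂1: piv[bd,be,bk,bm,br,bu,en] rk=7  ker:de,dm,dr,ek,em,er,eu,km,kr,ku,mn,mr,mu,nr,nu,ru
∂2: piv[bkr,bku,bru,dem,der,emn,emu,enu] rk=8  ker:kru,mnu
rk∂_2=8

rank∂_2=8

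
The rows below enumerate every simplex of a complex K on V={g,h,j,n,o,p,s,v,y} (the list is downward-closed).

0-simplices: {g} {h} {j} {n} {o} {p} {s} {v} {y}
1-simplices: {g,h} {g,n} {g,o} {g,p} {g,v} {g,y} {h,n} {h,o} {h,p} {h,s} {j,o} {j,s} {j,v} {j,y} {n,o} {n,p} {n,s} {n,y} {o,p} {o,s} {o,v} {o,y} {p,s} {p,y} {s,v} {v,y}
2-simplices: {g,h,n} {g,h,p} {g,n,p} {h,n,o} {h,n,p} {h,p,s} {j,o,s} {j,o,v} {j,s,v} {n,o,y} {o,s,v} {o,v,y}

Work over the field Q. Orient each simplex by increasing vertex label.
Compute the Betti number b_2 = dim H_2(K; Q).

n_0=9 n_1=26 n_2=12  [Q]
∂1: piv[gh,gn,go,gp,gv,gy,hs,jo] rk=8  ker:hn,ho,hp,js,jv,jy,no,np,ns,ny,op,os,ov,oy,ps,py,sv,vy
∂2: piv[ghn,ghp,gnp,hno,hps,jos,jov,jsv,noy,ovy] rk=10  ker:hnp,osv
b_2=(12−10)−0=2

b_2=2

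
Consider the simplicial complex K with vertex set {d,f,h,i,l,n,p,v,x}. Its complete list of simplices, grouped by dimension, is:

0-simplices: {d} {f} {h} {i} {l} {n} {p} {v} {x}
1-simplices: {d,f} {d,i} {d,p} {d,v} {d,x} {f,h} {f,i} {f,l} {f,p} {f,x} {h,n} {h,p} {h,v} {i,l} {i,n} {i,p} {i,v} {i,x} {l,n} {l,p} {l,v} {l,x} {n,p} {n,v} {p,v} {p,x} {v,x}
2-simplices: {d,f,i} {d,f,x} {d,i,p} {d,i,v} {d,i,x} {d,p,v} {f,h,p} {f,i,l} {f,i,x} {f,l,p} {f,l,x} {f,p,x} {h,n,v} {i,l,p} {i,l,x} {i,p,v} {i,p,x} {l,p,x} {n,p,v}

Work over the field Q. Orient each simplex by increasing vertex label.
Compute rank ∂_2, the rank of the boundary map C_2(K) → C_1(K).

n_0=9 n_1=27 n_2=19  [Q]
∂1: piv[df,di,dp,dv,dx,fh,fl,hn] rk=8  ker:fi,fp,fx,hp,hv,il,in,ip,iv,ix,ln,lp,lv,lx,np,nv,pv,px,vx
∂2: piv[dfi,dfx,dip,div,dix,dpv,fhp,fil,flp,flx,fpx,hnv,ilp,npv] rk=14  ker:fix,ilx,ipv,ipx,lpx
rk∂_2=14

rank∂_2=14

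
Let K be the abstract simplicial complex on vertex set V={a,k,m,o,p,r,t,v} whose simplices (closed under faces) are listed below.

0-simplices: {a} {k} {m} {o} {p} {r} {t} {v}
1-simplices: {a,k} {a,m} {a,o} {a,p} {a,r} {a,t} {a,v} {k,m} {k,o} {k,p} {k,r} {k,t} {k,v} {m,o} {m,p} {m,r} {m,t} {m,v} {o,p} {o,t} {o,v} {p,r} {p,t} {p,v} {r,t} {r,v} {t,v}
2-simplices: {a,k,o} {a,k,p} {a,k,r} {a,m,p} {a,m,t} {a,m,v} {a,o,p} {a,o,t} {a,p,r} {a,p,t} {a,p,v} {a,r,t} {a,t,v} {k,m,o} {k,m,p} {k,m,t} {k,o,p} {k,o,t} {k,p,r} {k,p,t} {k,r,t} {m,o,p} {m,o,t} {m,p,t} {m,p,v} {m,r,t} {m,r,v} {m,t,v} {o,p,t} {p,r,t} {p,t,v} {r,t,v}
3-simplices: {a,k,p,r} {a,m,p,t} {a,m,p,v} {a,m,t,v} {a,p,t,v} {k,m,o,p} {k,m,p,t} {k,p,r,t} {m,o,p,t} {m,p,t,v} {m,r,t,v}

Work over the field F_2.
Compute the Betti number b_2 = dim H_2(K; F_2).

n_0=8 n_1=27 n_2=32 n_3=11  [Z2]
∂1: piv[ak,am,ao,ap,ar,at,av] rk=7  ker:km,ko,kp,kr,kt,kv,mo,mp,mr,mt,mv,op,ot,ov,pr,pt,pv,rt,rv,tv
∂2: piv[ako,akp,akr,amp,amt,amv,aop,aot,apr,apt,apv,art,atv,kmo,kmp,kmt,mrt,mrv] rk=18  ker:kop,kot,kpr,kpt,krt,mop,mot,mpt,mpv,mtv,opt,prt,ptv,rtv
∂3: piv[akpr,ampt,ampv,amtv,aptv,kmop,kmpt,kprt,mopt,mrtv] rk=10  ker:mptv
b_2=(32−18)−10=4

b_2=4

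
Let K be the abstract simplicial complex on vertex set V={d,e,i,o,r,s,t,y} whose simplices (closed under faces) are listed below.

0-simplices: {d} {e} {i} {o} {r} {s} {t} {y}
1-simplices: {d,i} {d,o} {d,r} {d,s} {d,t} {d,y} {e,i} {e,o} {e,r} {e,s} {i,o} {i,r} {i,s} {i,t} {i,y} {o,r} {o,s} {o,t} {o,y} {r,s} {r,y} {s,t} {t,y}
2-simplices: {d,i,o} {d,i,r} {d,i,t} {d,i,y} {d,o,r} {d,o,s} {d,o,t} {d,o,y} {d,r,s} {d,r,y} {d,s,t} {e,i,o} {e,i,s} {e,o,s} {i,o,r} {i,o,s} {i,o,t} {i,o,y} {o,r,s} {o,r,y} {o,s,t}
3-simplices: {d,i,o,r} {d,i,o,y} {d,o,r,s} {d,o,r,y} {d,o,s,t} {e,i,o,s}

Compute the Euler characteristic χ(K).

n_0=8 n_1=23 n_2=21 n_3=6
χ=+8−23+21−6=0

χ(K)=0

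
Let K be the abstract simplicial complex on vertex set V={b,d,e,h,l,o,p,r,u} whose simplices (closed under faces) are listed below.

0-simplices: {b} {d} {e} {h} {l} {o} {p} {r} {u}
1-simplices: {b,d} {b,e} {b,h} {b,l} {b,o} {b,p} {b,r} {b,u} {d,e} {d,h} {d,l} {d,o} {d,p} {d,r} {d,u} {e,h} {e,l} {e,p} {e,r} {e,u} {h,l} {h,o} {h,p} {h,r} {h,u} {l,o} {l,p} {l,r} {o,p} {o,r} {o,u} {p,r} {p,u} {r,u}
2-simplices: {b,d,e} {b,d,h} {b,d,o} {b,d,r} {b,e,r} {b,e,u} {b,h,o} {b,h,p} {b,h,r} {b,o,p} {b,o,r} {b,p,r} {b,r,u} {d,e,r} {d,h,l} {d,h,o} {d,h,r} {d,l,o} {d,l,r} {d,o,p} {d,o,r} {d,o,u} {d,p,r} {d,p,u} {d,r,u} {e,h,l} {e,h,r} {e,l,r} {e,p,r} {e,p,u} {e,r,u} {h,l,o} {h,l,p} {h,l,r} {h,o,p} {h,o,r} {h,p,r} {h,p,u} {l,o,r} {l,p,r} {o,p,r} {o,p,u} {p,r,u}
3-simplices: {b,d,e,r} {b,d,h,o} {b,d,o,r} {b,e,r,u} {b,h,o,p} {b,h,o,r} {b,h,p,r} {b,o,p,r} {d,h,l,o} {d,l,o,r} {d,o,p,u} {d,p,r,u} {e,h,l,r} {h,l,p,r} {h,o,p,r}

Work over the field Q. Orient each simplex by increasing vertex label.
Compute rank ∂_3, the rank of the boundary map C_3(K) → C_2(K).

rank∂_3=14

n_0=9 n_1=34 n_2=43 n_3=15  [Q]
∂1: piv[bd,be,bh,bl,bo,bp,br,bu] rk=8  ker:de,dh,dl,do,dp,dr,du,eh,el,ep,er,eu,hl,ho,hp,hr,hu,lo,lp,lr,op,or,ou,pr,pu,ru
∂2: piv[bde,bdh,bdo,bdr,ber,beu,bho,bhp,bhr,bop,bor,bpr,bru,dhl,dlo,dlr,dop,dou,dpu,dru,ehl,ehr,epr,hlp,hpu] rk=25  ker:der,dho,dhr,dor,dpr,elr,epu,eru,hlo,hlr,hop,hor,hpr,lor,lpr,opr,opu,pru
∂3: piv[bder,bdho,bdor,beru,bhop,bhor,bhpr,bopr,dhlo,dlor,dopu,dpru,ehlr,hlpr] rk=14  ker:hopr
rk∂_3=14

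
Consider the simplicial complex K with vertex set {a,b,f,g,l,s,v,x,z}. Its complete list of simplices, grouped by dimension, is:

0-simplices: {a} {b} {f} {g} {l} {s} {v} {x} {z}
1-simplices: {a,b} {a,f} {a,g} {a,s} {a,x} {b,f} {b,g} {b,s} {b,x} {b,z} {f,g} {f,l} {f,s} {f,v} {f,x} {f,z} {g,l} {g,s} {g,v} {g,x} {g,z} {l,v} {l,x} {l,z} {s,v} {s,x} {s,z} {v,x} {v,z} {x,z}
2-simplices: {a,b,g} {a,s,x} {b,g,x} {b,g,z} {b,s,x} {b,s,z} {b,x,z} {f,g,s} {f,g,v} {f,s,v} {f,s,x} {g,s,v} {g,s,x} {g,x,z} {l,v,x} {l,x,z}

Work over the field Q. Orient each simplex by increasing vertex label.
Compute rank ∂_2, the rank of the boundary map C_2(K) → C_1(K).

n_0=9 n_1=30 n_2=16  [Q]
∂1: piv[ab,af,ag,as,ax,bz,fl,fv] rk=8  ker:bf,bg,bs,bx,fg,fs,fx,fz,gl,gs,gv,gx,gz,lv,lx,lz,sv,sx,sz,vx,vz,xz
∂2: piv[abg,asx,bgx,bgz,bsx,bsz,bxz,fgs,fgv,fsv,fsx,gsx,lvx,lxz] rk=14  ker:gsv,gxz
rk∂_2=14

rank∂_2=14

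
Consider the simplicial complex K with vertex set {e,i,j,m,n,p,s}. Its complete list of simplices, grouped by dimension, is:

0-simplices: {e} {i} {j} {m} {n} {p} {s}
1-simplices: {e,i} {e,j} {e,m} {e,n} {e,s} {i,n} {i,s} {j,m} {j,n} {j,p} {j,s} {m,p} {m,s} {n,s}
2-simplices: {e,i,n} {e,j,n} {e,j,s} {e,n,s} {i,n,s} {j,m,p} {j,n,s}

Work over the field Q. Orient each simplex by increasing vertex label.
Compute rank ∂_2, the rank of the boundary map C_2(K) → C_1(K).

rank∂_2=6

n_0=7 n_1=14 n_2=7  [Q]
∂1: piv[ei,ej,em,en,es,jp] rk=6  ker:in,is,jm,jn,js,mp,ms,ns
∂2: piv[ein,ejn,ejs,ens,ins,jmp] rk=6  ker:jns
rk∂_2=6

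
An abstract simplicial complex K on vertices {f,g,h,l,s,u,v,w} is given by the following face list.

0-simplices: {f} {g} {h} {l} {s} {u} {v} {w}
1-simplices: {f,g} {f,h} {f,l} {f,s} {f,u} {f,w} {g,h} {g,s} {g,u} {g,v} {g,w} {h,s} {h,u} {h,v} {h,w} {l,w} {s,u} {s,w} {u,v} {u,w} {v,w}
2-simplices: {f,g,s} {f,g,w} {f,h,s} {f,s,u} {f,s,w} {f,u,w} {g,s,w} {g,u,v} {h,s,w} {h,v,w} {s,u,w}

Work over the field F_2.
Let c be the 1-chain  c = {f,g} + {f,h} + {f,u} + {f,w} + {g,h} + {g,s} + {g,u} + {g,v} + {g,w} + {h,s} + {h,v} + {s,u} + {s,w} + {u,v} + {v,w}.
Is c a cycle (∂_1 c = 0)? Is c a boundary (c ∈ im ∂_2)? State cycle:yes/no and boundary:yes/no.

n_0=8 n_1=21 n_2=11  [Z2]
∂1: piv[fg,fh,fl,fs,fu,fw,gv] rk=7  ker:gh,gs,gu,gw,hs,hu,hv,hw,lw,su,sw,uv,uw,vw
∂2: piv[fgs,fgw,fhs,fsu,fsw,fuw,guv,hsw,hvw] rk=9  ker:gsw,suw
∂1c = 0
c vs im∂2: residual ≠ 0 ⇒ not boundary

cycle:yes boundary:no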